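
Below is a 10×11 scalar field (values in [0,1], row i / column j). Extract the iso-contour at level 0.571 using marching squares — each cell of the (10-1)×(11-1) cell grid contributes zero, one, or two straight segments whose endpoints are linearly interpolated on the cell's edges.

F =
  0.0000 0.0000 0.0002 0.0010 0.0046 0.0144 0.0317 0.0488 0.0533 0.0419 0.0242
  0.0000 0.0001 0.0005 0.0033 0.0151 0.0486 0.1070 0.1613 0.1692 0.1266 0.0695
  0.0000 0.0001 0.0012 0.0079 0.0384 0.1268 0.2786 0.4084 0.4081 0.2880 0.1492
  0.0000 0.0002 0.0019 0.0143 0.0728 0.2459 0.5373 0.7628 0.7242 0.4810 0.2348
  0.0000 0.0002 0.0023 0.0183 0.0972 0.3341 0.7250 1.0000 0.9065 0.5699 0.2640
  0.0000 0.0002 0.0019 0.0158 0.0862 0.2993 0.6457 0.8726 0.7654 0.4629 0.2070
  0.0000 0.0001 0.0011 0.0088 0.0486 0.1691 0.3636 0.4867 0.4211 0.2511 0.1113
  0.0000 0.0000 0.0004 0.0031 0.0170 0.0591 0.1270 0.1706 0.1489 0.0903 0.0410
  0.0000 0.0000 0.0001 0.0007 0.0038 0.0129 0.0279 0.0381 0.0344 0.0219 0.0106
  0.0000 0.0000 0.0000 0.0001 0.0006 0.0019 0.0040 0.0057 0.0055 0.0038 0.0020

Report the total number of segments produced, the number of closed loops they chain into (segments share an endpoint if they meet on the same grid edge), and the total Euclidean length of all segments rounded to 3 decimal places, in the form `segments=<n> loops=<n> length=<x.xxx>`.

segments=12 loops=1 length=10.436

cell (2,6): code 0100 → (2.459,7.000)–(3.000,6.149)
cell (2,7): code 1100 → (2.515,8.000)–(2.459,7.000)
cell (2,8): code 1000 → (3.000,8.630)–(2.515,8.000)
cell (3,5): code 0100 → (3.180,6.000)–(4.000,5.606)
cell (3,6): code 1110 → (3.000,6.149)–(3.180,6.000)
cell (3,8): code 1001 → (4.000,8.997)–(3.000,8.630)
cell (4,5): code 0110 → (4.000,5.606)–(5.000,5.784)
cell (4,8): code 1001 → (5.000,8.643)–(4.000,8.997)
cell (5,5): code 0010 → (5.000,5.784)–(5.265,6.000)
cell (5,6): code 0011 → (5.265,6.000)–(5.782,7.000)
cell (5,7): code 0011 → (5.782,7.000)–(5.565,8.000)
cell (5,8): code 0001 → (5.565,8.000)–(5.000,8.643)
total: 12 segments, chained into 1 closed loop(s), length Σ = 10.435868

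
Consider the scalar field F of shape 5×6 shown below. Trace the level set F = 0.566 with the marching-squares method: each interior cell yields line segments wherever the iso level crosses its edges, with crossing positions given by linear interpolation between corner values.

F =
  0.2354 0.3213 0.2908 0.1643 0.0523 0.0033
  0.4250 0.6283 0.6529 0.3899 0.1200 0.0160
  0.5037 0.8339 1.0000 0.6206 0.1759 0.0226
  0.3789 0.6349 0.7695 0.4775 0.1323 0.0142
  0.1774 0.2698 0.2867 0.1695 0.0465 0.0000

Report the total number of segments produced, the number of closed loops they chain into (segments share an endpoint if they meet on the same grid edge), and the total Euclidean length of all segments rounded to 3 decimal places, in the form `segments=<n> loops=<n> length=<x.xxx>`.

cell (0,0): code 0100 → (0.797,1.000)–(1.000,0.694)
cell (0,1): code 1100 → (0.760,2.000)–(0.797,1.000)
cell (0,2): code 1000 → (1.000,2.330)–(0.760,2.000)
cell (1,0): code 0110 → (1.000,0.694)–(2.000,0.189)
cell (1,2): code 1101 → (1.763,3.000)–(1.000,2.330)
cell (1,3): code 1000 → (2.000,3.123)–(1.763,3.000)
cell (2,0): code 0110 → (2.000,0.189)–(3.000,0.731)
cell (2,2): code 1011 → (3.000,2.697)–(2.382,3.000)
cell (2,3): code 0001 → (2.382,3.000)–(2.000,3.123)
cell (3,0): code 0010 → (3.000,0.731)–(3.189,1.000)
cell (3,1): code 0011 → (3.189,1.000)–(3.421,2.000)
cell (3,2): code 0001 → (3.421,2.000)–(3.000,2.697)
total: 12 segments, chained into 1 closed loop(s), length Σ = 8.575824

segments=12 loops=1 length=8.576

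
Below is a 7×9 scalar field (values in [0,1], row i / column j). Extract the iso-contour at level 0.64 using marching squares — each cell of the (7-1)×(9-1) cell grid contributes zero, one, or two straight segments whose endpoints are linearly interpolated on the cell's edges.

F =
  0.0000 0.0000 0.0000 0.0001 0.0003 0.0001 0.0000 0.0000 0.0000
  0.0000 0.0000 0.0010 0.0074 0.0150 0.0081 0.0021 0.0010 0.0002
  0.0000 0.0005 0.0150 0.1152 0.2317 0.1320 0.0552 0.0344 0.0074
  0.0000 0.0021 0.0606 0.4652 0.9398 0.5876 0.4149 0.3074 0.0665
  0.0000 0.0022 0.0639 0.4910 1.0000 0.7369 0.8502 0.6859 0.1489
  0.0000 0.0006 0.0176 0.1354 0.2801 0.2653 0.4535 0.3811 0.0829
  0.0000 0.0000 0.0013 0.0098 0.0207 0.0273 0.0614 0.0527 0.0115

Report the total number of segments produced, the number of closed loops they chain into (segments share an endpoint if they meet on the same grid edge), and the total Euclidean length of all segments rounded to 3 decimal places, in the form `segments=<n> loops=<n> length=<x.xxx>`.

cell (2,3): code 0100 → (2.577,4.000)–(3.000,3.368)
cell (2,4): code 1000 → (3.000,4.851)–(2.577,4.000)
cell (3,3): code 0110 → (3.000,3.368)–(4.000,3.293)
cell (3,4): code 1101 → (3.351,5.000)–(3.000,4.851)
cell (3,5): code 1100 → (3.517,6.000)–(3.351,5.000)
cell (3,6): code 1100 → (3.879,7.000)–(3.517,6.000)
cell (3,7): code 1000 → (4.000,7.085)–(3.879,7.000)
cell (4,3): code 0010 → (4.000,3.293)–(4.500,4.000)
cell (4,4): code 0011 → (4.500,4.000)–(4.205,5.000)
cell (4,5): code 0011 → (4.205,5.000)–(4.530,6.000)
cell (4,6): code 0011 → (4.530,6.000)–(4.151,7.000)
cell (4,7): code 0001 → (4.151,7.000)–(4.000,7.085)
total: 12 segments, chained into 1 closed loop(s), length Σ = 9.523317

segments=12 loops=1 length=9.523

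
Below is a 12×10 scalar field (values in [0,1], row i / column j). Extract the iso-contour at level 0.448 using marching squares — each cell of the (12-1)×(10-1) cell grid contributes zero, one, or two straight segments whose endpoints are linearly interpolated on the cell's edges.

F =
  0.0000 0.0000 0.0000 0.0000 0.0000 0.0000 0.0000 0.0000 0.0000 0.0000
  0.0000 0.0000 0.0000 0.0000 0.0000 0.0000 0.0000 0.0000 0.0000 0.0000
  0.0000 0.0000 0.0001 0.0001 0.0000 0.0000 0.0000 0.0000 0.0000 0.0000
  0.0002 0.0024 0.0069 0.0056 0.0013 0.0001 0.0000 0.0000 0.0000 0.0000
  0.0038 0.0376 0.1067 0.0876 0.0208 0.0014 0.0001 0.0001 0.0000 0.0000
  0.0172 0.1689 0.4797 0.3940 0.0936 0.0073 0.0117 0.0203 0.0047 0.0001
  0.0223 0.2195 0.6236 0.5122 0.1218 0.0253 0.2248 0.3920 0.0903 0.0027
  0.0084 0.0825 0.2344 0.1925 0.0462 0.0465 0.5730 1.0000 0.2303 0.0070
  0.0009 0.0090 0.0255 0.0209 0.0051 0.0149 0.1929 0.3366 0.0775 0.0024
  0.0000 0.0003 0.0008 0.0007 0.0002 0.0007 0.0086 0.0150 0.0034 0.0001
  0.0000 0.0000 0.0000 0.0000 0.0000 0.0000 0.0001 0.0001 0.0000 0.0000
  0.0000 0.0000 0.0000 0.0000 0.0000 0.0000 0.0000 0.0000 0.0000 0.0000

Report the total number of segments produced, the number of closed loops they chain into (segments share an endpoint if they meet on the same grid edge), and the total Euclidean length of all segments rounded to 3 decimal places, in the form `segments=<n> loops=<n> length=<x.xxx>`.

cell (4,1): code 0100 → (4.915,2.000)–(5.000,1.898)
cell (4,2): code 1000 → (5.000,2.370)–(4.915,2.000)
cell (5,1): code 0110 → (5.000,1.898)–(6.000,1.565)
cell (5,2): code 1101 → (5.457,3.000)–(5.000,2.370)
cell (5,3): code 1000 → (6.000,3.164)–(5.457,3.000)
cell (6,1): code 0010 → (6.000,1.565)–(6.451,2.000)
cell (6,2): code 0011 → (6.451,2.000)–(6.201,3.000)
cell (6,3): code 0001 → (6.201,3.000)–(6.000,3.164)
cell (6,5): code 0100 → (6.641,6.000)–(7.000,5.763)
cell (6,6): code 1100 → (6.092,7.000)–(6.641,6.000)
cell (6,7): code 1000 → (7.000,7.717)–(6.092,7.000)
cell (7,5): code 0010 → (7.000,5.763)–(7.329,6.000)
cell (7,6): code 0011 → (7.329,6.000)–(7.832,7.000)
cell (7,7): code 0001 → (7.832,7.000)–(7.000,7.717)
total: 14 segments, chained into 2 closed loop(s), length Σ = 10.180454

segments=14 loops=2 length=10.180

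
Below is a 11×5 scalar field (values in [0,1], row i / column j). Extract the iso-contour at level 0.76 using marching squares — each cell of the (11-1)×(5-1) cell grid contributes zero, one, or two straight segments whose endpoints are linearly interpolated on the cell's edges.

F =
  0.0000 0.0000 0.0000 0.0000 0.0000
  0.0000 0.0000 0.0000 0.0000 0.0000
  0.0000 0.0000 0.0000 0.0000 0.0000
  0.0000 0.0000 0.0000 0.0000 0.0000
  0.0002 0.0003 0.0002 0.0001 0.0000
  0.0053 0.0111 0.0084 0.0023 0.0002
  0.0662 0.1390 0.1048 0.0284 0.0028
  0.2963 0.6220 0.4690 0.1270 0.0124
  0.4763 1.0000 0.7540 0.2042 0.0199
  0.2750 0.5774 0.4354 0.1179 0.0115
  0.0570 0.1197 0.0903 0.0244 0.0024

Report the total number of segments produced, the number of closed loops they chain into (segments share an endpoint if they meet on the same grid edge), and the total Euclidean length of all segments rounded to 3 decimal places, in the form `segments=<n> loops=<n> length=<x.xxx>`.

cell (7,0): code 0100 → (7.365,1.000)–(8.000,0.542)
cell (7,1): code 1000 → (8.000,1.976)–(7.365,1.000)
cell (8,0): code 0010 → (8.000,0.542)–(8.568,1.000)
cell (8,1): code 0001 → (8.568,1.000)–(8.000,1.976)
total: 4 segments, chained into 1 closed loop(s), length Σ = 3.805675

segments=4 loops=1 length=3.806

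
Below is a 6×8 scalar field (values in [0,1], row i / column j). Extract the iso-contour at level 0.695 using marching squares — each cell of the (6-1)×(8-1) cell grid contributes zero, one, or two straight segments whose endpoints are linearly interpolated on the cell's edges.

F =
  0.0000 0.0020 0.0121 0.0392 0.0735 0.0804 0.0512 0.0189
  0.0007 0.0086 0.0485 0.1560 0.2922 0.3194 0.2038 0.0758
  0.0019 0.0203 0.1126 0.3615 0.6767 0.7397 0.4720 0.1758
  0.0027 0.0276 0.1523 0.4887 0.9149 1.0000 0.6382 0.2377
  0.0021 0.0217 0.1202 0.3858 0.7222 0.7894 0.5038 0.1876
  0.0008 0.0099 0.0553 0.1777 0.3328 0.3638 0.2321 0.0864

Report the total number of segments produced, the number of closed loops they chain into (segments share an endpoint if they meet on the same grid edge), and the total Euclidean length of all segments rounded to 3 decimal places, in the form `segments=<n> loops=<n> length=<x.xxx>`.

cell (1,4): code 0100 → (1.894,5.000)–(2.000,4.290)
cell (1,5): code 1000 → (2.000,5.167)–(1.894,5.000)
cell (2,3): code 0100 → (2.077,4.000)–(3.000,3.484)
cell (2,4): code 1110 → (2.000,4.290)–(2.077,4.000)
cell (2,5): code 1001 → (3.000,5.843)–(2.000,5.167)
cell (3,3): code 0110 → (3.000,3.484)–(4.000,3.919)
cell (3,5): code 1001 → (4.000,5.331)–(3.000,5.843)
cell (4,3): code 0010 → (4.000,3.919)–(4.070,4.000)
cell (4,4): code 0011 → (4.070,4.000)–(4.222,5.000)
cell (4,5): code 0001 → (4.222,5.000)–(4.000,5.331)
total: 10 segments, chained into 1 closed loop(s), length Σ = 7.211136

segments=10 loops=1 length=7.211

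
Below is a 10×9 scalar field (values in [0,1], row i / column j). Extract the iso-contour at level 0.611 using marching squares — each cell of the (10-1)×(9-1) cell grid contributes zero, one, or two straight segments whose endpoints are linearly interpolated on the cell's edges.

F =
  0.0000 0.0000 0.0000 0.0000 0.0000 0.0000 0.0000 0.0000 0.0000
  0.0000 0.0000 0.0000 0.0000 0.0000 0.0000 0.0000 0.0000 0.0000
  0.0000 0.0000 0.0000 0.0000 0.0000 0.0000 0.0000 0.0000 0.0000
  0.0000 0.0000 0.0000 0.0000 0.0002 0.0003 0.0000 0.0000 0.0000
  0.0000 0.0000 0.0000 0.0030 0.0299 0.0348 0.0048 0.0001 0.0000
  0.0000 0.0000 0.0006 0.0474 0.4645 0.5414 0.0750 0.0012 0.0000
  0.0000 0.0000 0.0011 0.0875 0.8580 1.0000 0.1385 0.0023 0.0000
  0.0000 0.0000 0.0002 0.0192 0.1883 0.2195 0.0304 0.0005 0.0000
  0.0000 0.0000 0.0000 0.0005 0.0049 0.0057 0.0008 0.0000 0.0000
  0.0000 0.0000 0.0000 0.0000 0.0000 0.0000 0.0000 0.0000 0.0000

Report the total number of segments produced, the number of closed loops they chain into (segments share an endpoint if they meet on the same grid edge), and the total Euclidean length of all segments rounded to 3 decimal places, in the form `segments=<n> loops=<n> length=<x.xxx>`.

segments=6 loops=1 length=4.859

cell (5,3): code 0100 → (5.372,4.000)–(6.000,3.679)
cell (5,4): code 1100 → (5.152,5.000)–(5.372,4.000)
cell (5,5): code 1000 → (6.000,5.452)–(5.152,5.000)
cell (6,3): code 0010 → (6.000,3.679)–(6.369,4.000)
cell (6,4): code 0011 → (6.369,4.000)–(6.498,5.000)
cell (6,5): code 0001 → (6.498,5.000)–(6.000,5.452)
total: 6 segments, chained into 1 closed loop(s), length Σ = 4.859331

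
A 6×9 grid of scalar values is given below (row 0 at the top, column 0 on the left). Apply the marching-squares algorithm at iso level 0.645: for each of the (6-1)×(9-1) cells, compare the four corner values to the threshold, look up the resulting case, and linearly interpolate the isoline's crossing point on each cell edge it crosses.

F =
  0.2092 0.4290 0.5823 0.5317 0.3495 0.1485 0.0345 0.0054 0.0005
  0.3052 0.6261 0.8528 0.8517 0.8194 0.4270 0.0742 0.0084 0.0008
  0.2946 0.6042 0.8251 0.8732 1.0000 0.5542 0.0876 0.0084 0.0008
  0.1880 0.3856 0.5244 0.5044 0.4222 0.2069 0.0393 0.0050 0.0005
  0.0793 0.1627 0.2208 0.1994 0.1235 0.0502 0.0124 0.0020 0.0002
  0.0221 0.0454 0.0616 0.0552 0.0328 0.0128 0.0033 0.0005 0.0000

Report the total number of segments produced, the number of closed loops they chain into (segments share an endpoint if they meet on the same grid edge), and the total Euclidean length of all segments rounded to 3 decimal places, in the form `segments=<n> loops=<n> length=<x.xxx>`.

cell (0,1): code 0100 → (0.232,2.000)–(1.000,1.083)
cell (0,2): code 1100 → (0.354,3.000)–(0.232,2.000)
cell (0,3): code 1100 → (0.629,4.000)–(0.354,3.000)
cell (0,4): code 1000 → (1.000,4.444)–(0.629,4.000)
cell (1,1): code 0110 → (1.000,1.083)–(2.000,1.185)
cell (1,4): code 1001 → (2.000,4.796)–(1.000,4.444)
cell (2,1): code 0010 → (2.000,1.185)–(2.599,2.000)
cell (2,2): code 0011 → (2.599,2.000)–(2.619,3.000)
cell (2,3): code 0011 → (2.619,3.000)–(2.614,4.000)
cell (2,4): code 0001 → (2.614,4.000)–(2.000,4.796)
total: 10 segments, chained into 1 closed loop(s), length Σ = 9.902393

segments=10 loops=1 length=9.902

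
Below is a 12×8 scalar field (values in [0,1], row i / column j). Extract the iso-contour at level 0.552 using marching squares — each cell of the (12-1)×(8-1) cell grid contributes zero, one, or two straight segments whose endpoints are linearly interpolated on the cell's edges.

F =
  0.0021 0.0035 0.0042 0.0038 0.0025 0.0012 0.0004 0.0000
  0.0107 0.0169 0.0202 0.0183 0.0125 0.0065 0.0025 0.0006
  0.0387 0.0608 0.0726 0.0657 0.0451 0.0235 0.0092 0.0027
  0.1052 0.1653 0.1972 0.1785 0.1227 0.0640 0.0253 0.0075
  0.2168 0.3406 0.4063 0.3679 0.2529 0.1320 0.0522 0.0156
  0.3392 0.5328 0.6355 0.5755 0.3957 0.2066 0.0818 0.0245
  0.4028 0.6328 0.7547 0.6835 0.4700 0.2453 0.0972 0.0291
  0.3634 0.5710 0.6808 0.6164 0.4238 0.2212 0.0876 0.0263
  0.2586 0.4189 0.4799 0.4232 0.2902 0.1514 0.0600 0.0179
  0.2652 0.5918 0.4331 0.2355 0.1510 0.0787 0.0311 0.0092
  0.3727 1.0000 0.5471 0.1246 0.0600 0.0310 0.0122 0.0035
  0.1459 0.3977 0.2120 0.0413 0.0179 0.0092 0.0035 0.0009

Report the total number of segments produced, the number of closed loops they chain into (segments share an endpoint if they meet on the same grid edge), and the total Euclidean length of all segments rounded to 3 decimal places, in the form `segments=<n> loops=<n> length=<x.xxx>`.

segments=18 loops=2 length=14.501

cell (4,1): code 0100 → (4.636,2.000)–(5.000,1.187)
cell (4,2): code 1100 → (4.887,3.000)–(4.636,2.000)
cell (4,3): code 1000 → (5.000,3.131)–(4.887,3.000)
cell (5,0): code 0100 → (5.192,1.000)–(6.000,0.649)
cell (5,1): code 1110 → (5.000,1.187)–(5.192,1.000)
cell (5,3): code 1001 → (6.000,3.616)–(5.000,3.131)
cell (6,0): code 0110 → (6.000,0.649)–(7.000,0.908)
cell (6,3): code 1001 → (7.000,3.334)–(6.000,3.616)
cell (7,0): code 0010 → (7.000,0.908)–(7.125,1.000)
cell (7,1): code 0011 → (7.125,1.000)–(7.641,2.000)
cell (7,2): code 0011 → (7.641,2.000)–(7.333,3.000)
cell (7,3): code 0001 → (7.333,3.000)–(7.000,3.334)
cell (8,0): code 0100 → (8.770,1.000)–(9.000,0.878)
cell (8,1): code 1000 → (9.000,1.251)–(8.770,1.000)
cell (9,0): code 0110 → (9.000,0.878)–(10.000,0.286)
cell (9,1): code 1001 → (10.000,1.989)–(9.000,1.251)
cell (10,0): code 0010 → (10.000,0.286)–(10.744,1.000)
cell (10,1): code 0001 → (10.744,1.000)–(10.000,1.989)
total: 18 segments, chained into 2 closed loop(s), length Σ = 14.501175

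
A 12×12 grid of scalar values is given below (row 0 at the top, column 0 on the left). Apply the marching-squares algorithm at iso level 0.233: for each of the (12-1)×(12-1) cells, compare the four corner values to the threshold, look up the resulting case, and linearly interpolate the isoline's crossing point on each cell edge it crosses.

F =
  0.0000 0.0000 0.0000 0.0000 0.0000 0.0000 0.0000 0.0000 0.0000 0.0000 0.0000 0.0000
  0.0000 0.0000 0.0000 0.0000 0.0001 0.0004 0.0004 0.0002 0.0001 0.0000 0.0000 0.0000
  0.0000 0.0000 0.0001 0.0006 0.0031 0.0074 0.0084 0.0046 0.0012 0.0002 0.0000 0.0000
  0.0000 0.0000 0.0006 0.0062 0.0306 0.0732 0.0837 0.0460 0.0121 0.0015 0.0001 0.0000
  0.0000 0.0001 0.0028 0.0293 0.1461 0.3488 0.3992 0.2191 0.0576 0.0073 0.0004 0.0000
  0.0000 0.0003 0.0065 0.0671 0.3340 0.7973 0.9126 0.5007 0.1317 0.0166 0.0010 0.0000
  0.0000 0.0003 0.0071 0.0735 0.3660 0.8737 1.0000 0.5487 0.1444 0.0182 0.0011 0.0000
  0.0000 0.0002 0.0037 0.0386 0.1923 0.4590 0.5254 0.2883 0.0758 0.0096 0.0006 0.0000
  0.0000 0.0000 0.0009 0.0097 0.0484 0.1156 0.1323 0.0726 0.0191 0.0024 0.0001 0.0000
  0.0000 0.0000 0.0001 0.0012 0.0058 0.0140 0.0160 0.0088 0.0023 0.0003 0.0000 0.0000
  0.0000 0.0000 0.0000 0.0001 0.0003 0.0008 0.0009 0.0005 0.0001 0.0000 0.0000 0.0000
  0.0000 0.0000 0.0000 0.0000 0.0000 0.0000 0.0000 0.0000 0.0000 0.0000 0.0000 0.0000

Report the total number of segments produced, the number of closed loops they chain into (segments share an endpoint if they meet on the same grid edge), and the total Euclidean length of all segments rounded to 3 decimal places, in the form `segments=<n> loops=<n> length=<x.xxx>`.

cell (3,4): code 0100 → (3.580,5.000)–(4.000,4.429)
cell (3,5): code 1100 → (3.473,6.000)–(3.580,5.000)
cell (3,6): code 1000 → (4.000,6.923)–(3.473,6.000)
cell (4,3): code 0100 → (4.462,4.000)–(5.000,3.622)
cell (4,4): code 1110 → (4.000,4.429)–(4.462,4.000)
cell (4,6): code 1101 → (4.049,7.000)–(4.000,6.923)
cell (4,7): code 1000 → (5.000,7.725)–(4.049,7.000)
cell (5,3): code 0110 → (5.000,3.622)–(6.000,3.545)
cell (5,7): code 1001 → (6.000,7.781)–(5.000,7.725)
cell (6,3): code 0010 → (6.000,3.545)–(6.766,4.000)
cell (6,4): code 0111 → (6.766,4.000)–(7.000,4.153)
cell (6,7): code 1001 → (7.000,7.260)–(6.000,7.781)
cell (7,4): code 0010 → (7.000,4.153)–(7.658,5.000)
cell (7,5): code 0011 → (7.658,5.000)–(7.744,6.000)
cell (7,6): code 0011 → (7.744,6.000)–(7.256,7.000)
cell (7,7): code 0001 → (7.256,7.000)–(7.000,7.260)
total: 16 segments, chained into 1 closed loop(s), length Σ = 13.209250

segments=16 loops=1 length=13.209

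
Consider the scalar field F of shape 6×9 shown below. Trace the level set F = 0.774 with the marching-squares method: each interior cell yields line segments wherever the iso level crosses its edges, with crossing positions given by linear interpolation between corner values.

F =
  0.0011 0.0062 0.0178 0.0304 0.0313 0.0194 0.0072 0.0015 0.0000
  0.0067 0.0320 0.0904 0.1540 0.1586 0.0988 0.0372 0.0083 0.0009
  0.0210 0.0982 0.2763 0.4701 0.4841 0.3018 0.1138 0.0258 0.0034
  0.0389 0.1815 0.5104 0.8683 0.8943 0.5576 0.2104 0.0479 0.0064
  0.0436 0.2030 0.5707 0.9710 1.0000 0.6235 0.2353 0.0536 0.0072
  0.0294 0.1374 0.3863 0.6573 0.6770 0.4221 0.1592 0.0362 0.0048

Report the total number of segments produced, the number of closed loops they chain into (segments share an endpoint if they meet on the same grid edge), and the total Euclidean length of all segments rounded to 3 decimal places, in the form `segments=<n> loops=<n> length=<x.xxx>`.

segments=8 loops=1 length=6.595

cell (2,2): code 0100 → (2.763,3.000)–(3.000,2.737)
cell (2,3): code 1100 → (2.707,4.000)–(2.763,3.000)
cell (2,4): code 1000 → (3.000,4.357)–(2.707,4.000)
cell (3,2): code 0110 → (3.000,2.737)–(4.000,2.508)
cell (3,4): code 1001 → (4.000,4.600)–(3.000,4.357)
cell (4,2): code 0010 → (4.000,2.508)–(4.628,3.000)
cell (4,3): code 0011 → (4.628,3.000)–(4.700,4.000)
cell (4,4): code 0001 → (4.700,4.000)–(4.000,4.600)
total: 8 segments, chained into 1 closed loop(s), length Σ = 6.595308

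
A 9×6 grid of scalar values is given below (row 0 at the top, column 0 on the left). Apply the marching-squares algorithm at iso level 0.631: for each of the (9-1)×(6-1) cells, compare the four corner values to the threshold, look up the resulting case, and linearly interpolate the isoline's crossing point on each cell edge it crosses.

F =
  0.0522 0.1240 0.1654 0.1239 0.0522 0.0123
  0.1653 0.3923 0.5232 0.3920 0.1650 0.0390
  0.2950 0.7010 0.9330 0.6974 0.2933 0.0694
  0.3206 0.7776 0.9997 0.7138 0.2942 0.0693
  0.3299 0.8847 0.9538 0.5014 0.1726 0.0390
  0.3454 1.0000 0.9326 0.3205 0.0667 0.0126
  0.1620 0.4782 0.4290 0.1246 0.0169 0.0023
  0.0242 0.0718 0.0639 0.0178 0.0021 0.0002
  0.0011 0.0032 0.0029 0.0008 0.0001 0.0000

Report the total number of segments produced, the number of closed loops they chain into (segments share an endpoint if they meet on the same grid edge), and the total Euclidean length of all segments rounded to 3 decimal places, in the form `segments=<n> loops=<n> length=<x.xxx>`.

segments=14 loops=1 length=11.654

cell (1,0): code 0100 → (1.773,1.000)–(2.000,0.828)
cell (1,1): code 1100 → (1.263,2.000)–(1.773,1.000)
cell (1,2): code 1100 → (1.783,3.000)–(1.263,2.000)
cell (1,3): code 1000 → (2.000,3.164)–(1.783,3.000)
cell (2,0): code 0110 → (2.000,0.828)–(3.000,0.679)
cell (2,3): code 1001 → (3.000,3.197)–(2.000,3.164)
cell (3,0): code 0110 → (3.000,0.679)–(4.000,0.543)
cell (3,2): code 1011 → (4.000,2.714)–(3.390,3.000)
cell (3,3): code 0001 → (3.390,3.000)–(3.000,3.197)
cell (4,0): code 0110 → (4.000,0.543)–(5.000,0.436)
cell (4,2): code 1001 → (5.000,2.493)–(4.000,2.714)
cell (5,0): code 0010 → (5.000,0.436)–(5.707,1.000)
cell (5,1): code 0011 → (5.707,1.000)–(5.599,2.000)
cell (5,2): code 0001 → (5.599,2.000)–(5.000,2.493)
total: 14 segments, chained into 1 closed loop(s), length Σ = 11.654140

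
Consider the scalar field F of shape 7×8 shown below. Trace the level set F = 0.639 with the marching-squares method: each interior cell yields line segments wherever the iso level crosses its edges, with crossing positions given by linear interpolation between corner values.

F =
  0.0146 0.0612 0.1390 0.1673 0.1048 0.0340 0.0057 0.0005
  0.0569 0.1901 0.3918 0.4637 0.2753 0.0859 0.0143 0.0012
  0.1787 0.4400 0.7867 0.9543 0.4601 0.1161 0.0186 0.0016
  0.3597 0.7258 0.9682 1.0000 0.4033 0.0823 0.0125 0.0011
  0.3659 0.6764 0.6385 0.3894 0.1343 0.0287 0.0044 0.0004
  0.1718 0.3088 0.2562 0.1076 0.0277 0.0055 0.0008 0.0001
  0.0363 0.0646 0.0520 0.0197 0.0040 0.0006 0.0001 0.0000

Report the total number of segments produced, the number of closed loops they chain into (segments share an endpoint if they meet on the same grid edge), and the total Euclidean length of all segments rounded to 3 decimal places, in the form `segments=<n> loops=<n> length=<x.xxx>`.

segments=12 loops=1 length=8.892

cell (1,1): code 0100 → (1.626,2.000)–(2.000,1.574)
cell (1,2): code 1100 → (1.357,3.000)–(1.626,2.000)
cell (1,3): code 1000 → (2.000,3.638)–(1.357,3.000)
cell (2,0): code 0100 → (2.696,1.000)–(3.000,0.763)
cell (2,1): code 1110 → (2.000,1.574)–(2.696,1.000)
cell (2,3): code 1001 → (3.000,3.605)–(2.000,3.638)
cell (3,0): code 0110 → (3.000,0.763)–(4.000,0.880)
cell (3,1): code 1011 → (4.000,1.987)–(3.998,2.000)
cell (3,2): code 0011 → (3.998,2.000)–(3.591,3.000)
cell (3,3): code 0001 → (3.591,3.000)–(3.000,3.605)
cell (4,0): code 0010 → (4.000,0.880)–(4.102,1.000)
cell (4,1): code 0001 → (4.102,1.000)–(4.000,1.987)
total: 12 segments, chained into 1 closed loop(s), length Σ = 8.891591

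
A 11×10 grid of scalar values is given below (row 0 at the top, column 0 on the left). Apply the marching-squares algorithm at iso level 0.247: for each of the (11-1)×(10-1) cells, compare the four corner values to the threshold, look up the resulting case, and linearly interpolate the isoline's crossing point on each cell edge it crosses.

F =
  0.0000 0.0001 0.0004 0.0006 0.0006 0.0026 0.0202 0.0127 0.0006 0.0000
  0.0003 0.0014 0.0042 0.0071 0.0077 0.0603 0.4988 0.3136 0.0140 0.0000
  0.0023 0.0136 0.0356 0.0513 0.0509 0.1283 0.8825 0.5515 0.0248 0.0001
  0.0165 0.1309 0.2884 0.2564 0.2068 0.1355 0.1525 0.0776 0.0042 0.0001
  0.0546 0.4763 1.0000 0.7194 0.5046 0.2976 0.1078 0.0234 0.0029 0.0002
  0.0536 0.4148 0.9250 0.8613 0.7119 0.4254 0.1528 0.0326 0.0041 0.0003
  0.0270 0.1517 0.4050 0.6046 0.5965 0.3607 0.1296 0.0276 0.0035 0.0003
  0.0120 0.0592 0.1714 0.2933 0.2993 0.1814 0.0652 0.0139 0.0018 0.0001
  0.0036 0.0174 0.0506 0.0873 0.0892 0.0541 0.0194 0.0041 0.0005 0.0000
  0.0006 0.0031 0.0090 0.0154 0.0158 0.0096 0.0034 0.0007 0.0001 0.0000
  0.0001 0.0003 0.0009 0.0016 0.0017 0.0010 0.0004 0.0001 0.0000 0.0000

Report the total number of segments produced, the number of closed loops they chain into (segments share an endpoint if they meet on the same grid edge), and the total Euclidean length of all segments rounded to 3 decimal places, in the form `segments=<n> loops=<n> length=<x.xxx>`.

segments=28 loops=2 length=22.330

cell (0,5): code 0100 → (0.474,6.000)–(1.000,5.426)
cell (0,6): code 1100 → (0.779,7.000)–(0.474,6.000)
cell (0,7): code 1000 → (1.000,7.222)–(0.779,7.000)
cell (1,5): code 0110 → (1.000,5.426)–(2.000,5.157)
cell (1,7): code 1001 → (2.000,7.578)–(1.000,7.222)
cell (2,1): code 0100 → (2.836,2.000)–(3.000,1.737)
cell (2,2): code 1100 → (2.954,3.000)–(2.836,2.000)
cell (2,3): code 1000 → (3.000,3.190)–(2.954,3.000)
cell (2,5): code 0010 → (2.000,5.157)–(2.871,6.000)
cell (2,6): code 0011 → (2.871,6.000)–(2.643,7.000)
cell (2,7): code 0001 → (2.643,7.000)–(2.000,7.578)
cell (3,0): code 0100 → (3.336,1.000)–(4.000,0.456)
cell (3,1): code 1110 → (3.000,1.737)–(3.336,1.000)
cell (3,3): code 1101 → (3.135,4.000)–(3.000,3.190)
cell (3,4): code 1100 → (3.688,5.000)–(3.135,4.000)
cell (3,5): code 1000 → (4.000,5.267)–(3.688,5.000)
cell (4,0): code 0110 → (4.000,0.456)–(5.000,0.535)
cell (4,5): code 1001 → (5.000,5.654)–(4.000,5.267)
cell (5,0): code 0010 → (5.000,0.535)–(5.638,1.000)
cell (5,1): code 0111 → (5.638,1.000)–(6.000,1.376)
cell (5,5): code 1001 → (6.000,5.492)–(5.000,5.654)
cell (6,1): code 0010 → (6.000,1.376)–(6.676,2.000)
cell (6,2): code 0111 → (6.676,2.000)–(7.000,2.620)
cell (6,4): code 1011 → (7.000,4.444)–(6.634,5.000)
cell (6,5): code 0001 → (6.634,5.000)–(6.000,5.492)
cell (7,2): code 0010 → (7.000,2.620)–(7.225,3.000)
cell (7,3): code 0011 → (7.225,3.000)–(7.249,4.000)
cell (7,4): code 0001 → (7.249,4.000)–(7.000,4.444)
total: 28 segments, chained into 2 closed loop(s), length Σ = 22.329558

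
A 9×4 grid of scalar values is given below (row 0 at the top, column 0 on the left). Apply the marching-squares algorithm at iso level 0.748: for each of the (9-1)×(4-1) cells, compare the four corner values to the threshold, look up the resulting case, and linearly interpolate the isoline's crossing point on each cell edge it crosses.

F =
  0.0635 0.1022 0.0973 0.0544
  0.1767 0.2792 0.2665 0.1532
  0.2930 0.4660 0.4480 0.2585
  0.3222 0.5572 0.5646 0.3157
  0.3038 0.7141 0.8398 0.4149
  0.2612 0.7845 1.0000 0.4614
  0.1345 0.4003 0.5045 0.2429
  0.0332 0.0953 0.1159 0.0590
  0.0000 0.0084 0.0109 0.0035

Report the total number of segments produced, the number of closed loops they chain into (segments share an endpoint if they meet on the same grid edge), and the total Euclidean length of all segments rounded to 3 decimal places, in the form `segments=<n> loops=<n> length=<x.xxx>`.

segments=8 loops=1 length=5.198

cell (3,1): code 0100 → (3.666,2.000)–(4.000,1.270)
cell (3,2): code 1000 → (4.000,2.216)–(3.666,2.000)
cell (4,0): code 0100 → (4.482,1.000)–(5.000,0.930)
cell (4,1): code 1110 → (4.000,1.270)–(4.482,1.000)
cell (4,2): code 1001 → (5.000,2.468)–(4.000,2.216)
cell (5,0): code 0010 → (5.000,0.930)–(5.095,1.000)
cell (5,1): code 0011 → (5.095,1.000)–(5.509,2.000)
cell (5,2): code 0001 → (5.509,2.000)–(5.000,2.468)
total: 8 segments, chained into 1 closed loop(s), length Σ = 5.197651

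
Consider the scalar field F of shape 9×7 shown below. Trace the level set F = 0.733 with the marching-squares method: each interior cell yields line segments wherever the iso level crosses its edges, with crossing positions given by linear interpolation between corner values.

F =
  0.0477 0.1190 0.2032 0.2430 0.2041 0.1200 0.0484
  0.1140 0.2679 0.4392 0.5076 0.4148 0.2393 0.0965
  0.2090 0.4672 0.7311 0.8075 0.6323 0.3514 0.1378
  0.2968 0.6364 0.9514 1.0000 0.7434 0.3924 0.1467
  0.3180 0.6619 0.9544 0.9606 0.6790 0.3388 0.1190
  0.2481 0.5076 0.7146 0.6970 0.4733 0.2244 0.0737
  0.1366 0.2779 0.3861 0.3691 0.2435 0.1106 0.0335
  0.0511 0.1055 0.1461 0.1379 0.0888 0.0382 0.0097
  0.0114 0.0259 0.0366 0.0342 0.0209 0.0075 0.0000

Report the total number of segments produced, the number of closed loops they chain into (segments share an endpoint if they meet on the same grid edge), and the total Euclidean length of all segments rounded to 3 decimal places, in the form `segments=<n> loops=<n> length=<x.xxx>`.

cell (1,2): code 0100 → (1.752,3.000)–(2.000,2.025)
cell (1,3): code 1000 → (2.000,3.425)–(1.752,3.000)
cell (2,1): code 0100 → (2.009,2.000)–(3.000,1.307)
cell (2,2): code 1110 → (2.000,2.025)–(2.009,2.000)
cell (2,3): code 1101 → (2.906,4.000)–(2.000,3.425)
cell (2,4): code 1000 → (3.000,4.030)–(2.906,4.000)
cell (3,1): code 0110 → (3.000,1.307)–(4.000,1.243)
cell (3,3): code 1011 → (4.000,3.808)–(3.161,4.000)
cell (3,4): code 0001 → (3.161,4.000)–(3.000,4.030)
cell (4,1): code 0010 → (4.000,1.243)–(4.923,2.000)
cell (4,2): code 0011 → (4.923,2.000)–(4.863,3.000)
cell (4,3): code 0001 → (4.863,3.000)–(4.000,3.808)
total: 12 segments, chained into 1 closed loop(s), length Σ = 9.311022

segments=12 loops=1 length=9.311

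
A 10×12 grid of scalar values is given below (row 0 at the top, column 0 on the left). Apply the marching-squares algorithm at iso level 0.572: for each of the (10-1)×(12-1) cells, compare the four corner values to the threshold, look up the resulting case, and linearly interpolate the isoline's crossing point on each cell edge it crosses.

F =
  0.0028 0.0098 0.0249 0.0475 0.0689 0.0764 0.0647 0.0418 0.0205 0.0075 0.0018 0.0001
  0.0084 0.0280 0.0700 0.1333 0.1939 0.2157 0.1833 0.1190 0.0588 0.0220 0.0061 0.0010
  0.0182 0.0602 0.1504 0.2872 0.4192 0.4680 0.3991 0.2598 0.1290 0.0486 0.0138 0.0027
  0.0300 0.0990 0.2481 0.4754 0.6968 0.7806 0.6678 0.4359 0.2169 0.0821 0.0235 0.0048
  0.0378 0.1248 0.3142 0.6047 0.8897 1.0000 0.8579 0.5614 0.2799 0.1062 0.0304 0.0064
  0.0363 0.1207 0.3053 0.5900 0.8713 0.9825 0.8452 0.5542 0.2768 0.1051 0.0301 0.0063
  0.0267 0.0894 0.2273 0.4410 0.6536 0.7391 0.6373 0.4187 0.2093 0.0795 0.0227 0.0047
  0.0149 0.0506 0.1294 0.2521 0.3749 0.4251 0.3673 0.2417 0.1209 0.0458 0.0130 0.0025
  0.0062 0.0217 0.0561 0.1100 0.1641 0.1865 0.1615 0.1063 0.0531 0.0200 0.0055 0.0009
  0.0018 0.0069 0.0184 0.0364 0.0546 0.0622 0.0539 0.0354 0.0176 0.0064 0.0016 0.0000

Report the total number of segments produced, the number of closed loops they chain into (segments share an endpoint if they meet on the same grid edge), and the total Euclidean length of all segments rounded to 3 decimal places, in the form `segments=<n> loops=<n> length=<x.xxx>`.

segments=16 loops=1 length=12.957

cell (2,3): code 0100 → (2.550,4.000)–(3.000,3.436)
cell (2,4): code 1100 → (2.333,5.000)–(2.550,4.000)
cell (2,5): code 1100 → (2.643,6.000)–(2.333,5.000)
cell (2,6): code 1000 → (3.000,6.413)–(2.643,6.000)
cell (3,2): code 0100 → (3.747,3.000)–(4.000,2.887)
cell (3,3): code 1110 → (3.000,3.436)–(3.747,3.000)
cell (3,6): code 1001 → (4.000,6.964)–(3.000,6.413)
cell (4,2): code 0110 → (4.000,2.887)–(5.000,2.937)
cell (4,6): code 1001 → (5.000,6.939)–(4.000,6.964)
cell (5,2): code 0010 → (5.000,2.937)–(5.121,3.000)
cell (5,3): code 0111 → (5.121,3.000)–(6.000,3.616)
cell (5,6): code 1001 → (6.000,6.299)–(5.000,6.939)
cell (6,3): code 0010 → (6.000,3.616)–(6.293,4.000)
cell (6,4): code 0011 → (6.293,4.000)–(6.532,5.000)
cell (6,5): code 0011 → (6.532,5.000)–(6.242,6.000)
cell (6,6): code 0001 → (6.242,6.000)–(6.000,6.299)
total: 16 segments, chained into 1 closed loop(s), length Σ = 12.956591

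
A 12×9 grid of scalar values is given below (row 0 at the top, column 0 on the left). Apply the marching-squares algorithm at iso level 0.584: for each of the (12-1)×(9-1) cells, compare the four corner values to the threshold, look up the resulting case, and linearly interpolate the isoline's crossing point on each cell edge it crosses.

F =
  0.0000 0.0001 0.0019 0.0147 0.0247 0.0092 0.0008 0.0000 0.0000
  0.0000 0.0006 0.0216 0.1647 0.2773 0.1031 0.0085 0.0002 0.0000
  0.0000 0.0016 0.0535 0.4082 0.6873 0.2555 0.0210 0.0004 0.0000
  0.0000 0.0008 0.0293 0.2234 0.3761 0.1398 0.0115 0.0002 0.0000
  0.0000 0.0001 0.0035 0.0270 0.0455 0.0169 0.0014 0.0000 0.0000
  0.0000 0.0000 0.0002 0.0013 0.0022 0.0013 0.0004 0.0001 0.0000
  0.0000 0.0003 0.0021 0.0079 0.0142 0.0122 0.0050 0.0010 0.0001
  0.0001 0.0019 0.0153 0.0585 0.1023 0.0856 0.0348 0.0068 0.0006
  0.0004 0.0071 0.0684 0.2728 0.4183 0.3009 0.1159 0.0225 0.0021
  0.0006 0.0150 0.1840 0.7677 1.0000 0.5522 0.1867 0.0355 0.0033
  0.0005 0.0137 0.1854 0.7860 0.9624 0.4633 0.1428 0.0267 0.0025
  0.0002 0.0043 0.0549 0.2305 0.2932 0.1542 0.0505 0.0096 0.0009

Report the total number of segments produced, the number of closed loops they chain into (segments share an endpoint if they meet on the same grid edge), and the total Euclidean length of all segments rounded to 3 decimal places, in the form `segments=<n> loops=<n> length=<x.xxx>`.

segments=12 loops=2 length=8.894

cell (1,3): code 0100 → (1.748,4.000)–(2.000,3.630)
cell (1,4): code 1000 → (2.000,4.239)–(1.748,4.000)
cell (2,3): code 0010 → (2.000,3.630)–(2.332,4.000)
cell (2,4): code 0001 → (2.332,4.000)–(2.000,4.239)
cell (8,2): code 0100 → (8.629,3.000)–(9.000,2.685)
cell (8,3): code 1100 → (8.285,4.000)–(8.629,3.000)
cell (8,4): code 1000 → (9.000,4.929)–(8.285,4.000)
cell (9,2): code 0110 → (9.000,2.685)–(10.000,2.664)
cell (9,4): code 1001 → (10.000,4.758)–(9.000,4.929)
cell (10,2): code 0010 → (10.000,2.664)–(10.364,3.000)
cell (10,3): code 0011 → (10.364,3.000)–(10.565,4.000)
cell (10,4): code 0001 → (10.565,4.000)–(10.000,4.758)
total: 12 segments, chained into 2 closed loop(s), length Σ = 8.894030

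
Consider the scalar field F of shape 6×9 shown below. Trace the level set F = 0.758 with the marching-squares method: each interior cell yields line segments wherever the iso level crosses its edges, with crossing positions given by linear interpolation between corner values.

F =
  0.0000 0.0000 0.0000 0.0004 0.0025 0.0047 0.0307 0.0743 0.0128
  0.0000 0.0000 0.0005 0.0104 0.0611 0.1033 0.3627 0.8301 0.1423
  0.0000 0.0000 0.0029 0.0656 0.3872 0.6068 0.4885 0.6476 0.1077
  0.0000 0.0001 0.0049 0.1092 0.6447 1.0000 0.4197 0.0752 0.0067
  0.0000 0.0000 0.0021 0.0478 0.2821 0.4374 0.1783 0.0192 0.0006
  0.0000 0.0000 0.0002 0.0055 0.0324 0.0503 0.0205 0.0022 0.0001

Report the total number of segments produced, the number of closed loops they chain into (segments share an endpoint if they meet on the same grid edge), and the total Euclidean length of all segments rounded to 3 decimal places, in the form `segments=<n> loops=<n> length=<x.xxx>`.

segments=8 loops=2 length=4.222

cell (0,6): code 0100 → (0.905,7.000)–(1.000,6.846)
cell (0,7): code 1000 → (1.000,7.105)–(0.905,7.000)
cell (1,6): code 0010 → (1.000,6.846)–(1.395,7.000)
cell (1,7): code 0001 → (1.395,7.000)–(1.000,7.105)
cell (2,4): code 0100 → (2.385,5.000)–(3.000,4.319)
cell (2,5): code 1000 → (3.000,5.417)–(2.385,5.000)
cell (3,4): code 0010 → (3.000,4.319)–(3.430,5.000)
cell (3,5): code 0001 → (3.430,5.000)–(3.000,5.417)
total: 8 segments, chained into 2 closed loop(s), length Σ = 4.222080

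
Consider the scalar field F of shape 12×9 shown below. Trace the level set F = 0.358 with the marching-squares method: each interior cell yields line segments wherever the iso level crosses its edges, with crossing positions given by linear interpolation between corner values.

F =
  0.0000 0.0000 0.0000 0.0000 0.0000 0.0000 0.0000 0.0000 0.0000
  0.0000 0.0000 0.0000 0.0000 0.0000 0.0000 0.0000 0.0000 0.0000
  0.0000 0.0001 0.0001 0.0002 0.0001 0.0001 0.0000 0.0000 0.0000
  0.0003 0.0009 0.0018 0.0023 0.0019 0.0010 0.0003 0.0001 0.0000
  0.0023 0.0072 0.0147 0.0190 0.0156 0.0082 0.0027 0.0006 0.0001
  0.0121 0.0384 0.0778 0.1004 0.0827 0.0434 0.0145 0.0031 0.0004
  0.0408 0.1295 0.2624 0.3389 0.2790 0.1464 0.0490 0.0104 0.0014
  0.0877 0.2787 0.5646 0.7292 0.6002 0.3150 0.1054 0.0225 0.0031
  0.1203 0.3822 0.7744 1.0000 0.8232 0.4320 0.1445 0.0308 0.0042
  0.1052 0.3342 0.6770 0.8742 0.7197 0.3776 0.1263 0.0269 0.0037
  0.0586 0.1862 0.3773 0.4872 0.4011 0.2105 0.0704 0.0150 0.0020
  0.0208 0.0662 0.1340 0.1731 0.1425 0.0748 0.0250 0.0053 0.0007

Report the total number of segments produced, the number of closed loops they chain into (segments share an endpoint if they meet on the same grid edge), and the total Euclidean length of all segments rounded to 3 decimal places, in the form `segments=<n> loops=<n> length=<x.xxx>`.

segments=18 loops=1 length=13.467

cell (6,1): code 0100 → (6.316,2.000)–(7.000,1.277)
cell (6,2): code 1100 → (6.049,3.000)–(6.316,2.000)
cell (6,3): code 1100 → (6.246,4.000)–(6.049,3.000)
cell (6,4): code 1000 → (7.000,4.849)–(6.246,4.000)
cell (7,0): code 0100 → (7.766,1.000)–(8.000,0.908)
cell (7,1): code 1110 → (7.000,1.277)–(7.766,1.000)
cell (7,4): code 1101 → (7.368,5.000)–(7.000,4.849)
cell (7,5): code 1000 → (8.000,5.257)–(7.368,5.000)
cell (8,0): code 0010 → (8.000,0.908)–(8.504,1.000)
cell (8,1): code 0111 → (8.504,1.000)–(9.000,1.069)
cell (8,5): code 1001 → (9.000,5.078)–(8.000,5.257)
cell (9,1): code 0110 → (9.000,1.069)–(10.000,1.899)
cell (9,4): code 1011 → (10.000,4.226)–(9.117,5.000)
cell (9,5): code 0001 → (9.117,5.000)–(9.000,5.078)
cell (10,1): code 0010 → (10.000,1.899)–(10.079,2.000)
cell (10,2): code 0011 → (10.079,2.000)–(10.411,3.000)
cell (10,3): code 0011 → (10.411,3.000)–(10.167,4.000)
cell (10,4): code 0001 → (10.167,4.000)–(10.000,4.226)
total: 18 segments, chained into 1 closed loop(s), length Σ = 13.466939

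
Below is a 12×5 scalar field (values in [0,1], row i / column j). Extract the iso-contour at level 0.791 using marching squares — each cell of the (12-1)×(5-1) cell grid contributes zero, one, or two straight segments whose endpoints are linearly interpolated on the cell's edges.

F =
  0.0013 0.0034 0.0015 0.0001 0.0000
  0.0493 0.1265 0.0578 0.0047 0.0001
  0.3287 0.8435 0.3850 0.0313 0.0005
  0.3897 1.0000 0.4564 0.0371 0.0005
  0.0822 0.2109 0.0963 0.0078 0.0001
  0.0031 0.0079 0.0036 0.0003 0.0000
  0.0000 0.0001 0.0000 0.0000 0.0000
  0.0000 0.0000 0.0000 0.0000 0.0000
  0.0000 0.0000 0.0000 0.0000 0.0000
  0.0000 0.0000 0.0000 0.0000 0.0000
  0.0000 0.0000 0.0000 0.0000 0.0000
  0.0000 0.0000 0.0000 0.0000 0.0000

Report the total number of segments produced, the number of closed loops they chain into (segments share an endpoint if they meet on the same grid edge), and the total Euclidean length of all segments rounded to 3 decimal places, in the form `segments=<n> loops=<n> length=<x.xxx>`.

segments=6 loops=1 length=3.226

cell (1,0): code 0100 → (1.927,1.000)–(2.000,0.898)
cell (1,1): code 1000 → (2.000,1.115)–(1.927,1.000)
cell (2,0): code 0110 → (2.000,0.898)–(3.000,0.658)
cell (2,1): code 1001 → (3.000,1.384)–(2.000,1.115)
cell (3,0): code 0010 → (3.000,0.658)–(3.265,1.000)
cell (3,1): code 0001 → (3.265,1.000)–(3.000,1.384)
total: 6 segments, chained into 1 closed loop(s), length Σ = 3.225567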